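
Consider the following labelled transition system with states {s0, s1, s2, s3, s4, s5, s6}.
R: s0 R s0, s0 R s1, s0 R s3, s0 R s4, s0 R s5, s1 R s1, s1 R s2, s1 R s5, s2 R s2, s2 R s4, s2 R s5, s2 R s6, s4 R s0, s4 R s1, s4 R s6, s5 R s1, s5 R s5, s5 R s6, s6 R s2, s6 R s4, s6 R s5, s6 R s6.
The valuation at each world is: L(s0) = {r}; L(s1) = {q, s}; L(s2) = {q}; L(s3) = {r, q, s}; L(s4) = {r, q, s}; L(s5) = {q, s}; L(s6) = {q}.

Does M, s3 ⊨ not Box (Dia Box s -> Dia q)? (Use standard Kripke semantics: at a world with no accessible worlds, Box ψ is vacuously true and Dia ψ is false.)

At s3: Box (Dia Box s -> Dia q) is true, so not Box (Dia Box s -> Dia q) is false.
  At s3: no accessible worlds, so Box (Dia Box s -> Dia q) holds vacuously.

No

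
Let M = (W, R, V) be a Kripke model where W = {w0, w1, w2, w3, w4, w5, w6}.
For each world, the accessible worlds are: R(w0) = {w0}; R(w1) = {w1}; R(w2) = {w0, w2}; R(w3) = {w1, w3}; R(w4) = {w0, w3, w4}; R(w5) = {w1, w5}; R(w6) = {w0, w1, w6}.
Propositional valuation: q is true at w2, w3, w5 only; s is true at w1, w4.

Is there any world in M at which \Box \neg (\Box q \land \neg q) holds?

Yes

Let φ = \Box \neg (\Box q \land \neg q). Evaluate φ at each world:
  w0 (successors {w0}): φ is true.
  w1 (successors {w1}): φ is true.
  w2 (successors {w0, w2}): φ is true.
  w3 (successors {w1, w3}): φ is true.
  w4 (successors {w0, w3, w4}): φ is true.
  w5 (successors {w1, w5}): φ is true.
  w6 (successors {w0, w1, w6}): φ is true.
Detail at w0 (witness):
  At w0: \Box \neg (\Box q \land \neg q) requires \neg (\Box q \land \neg q) at every successor {w0}.
      At w0: \Box q \land \neg q is false, so \neg (\Box q \land \neg q) is true.
  So \Box \neg (\Box q \land \neg q) is true at w0.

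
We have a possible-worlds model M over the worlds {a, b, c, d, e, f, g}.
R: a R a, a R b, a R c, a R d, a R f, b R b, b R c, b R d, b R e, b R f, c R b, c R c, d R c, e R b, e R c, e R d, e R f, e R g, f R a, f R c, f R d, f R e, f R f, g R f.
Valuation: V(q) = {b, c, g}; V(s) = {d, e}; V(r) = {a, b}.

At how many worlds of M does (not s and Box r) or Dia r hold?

5

Let φ = (not s and Box r) or Dia r. Evaluate φ at each world:
  a (successors {a, b, c, d, f}): φ is true.
  b (successors {b, c, d, e, f}): φ is true.
  c (successors {b, c}): φ is true.
  d (successors {c}): φ is false.
  e (successors {b, c, d, f, g}): φ is true.
  f (successors {a, c, d, e, f}): φ is true.
  g (successors {f}): φ is false.
For instance, at e:
  At e: not s and Box r is false, Dia r is true, so (not s and Box r) or Dia r is true.
    At e: not s is false, Box r is false, so not s and Box r is false.
      At e: Box r requires r at every successor {b, c, d, f, g}.
        r fails at c, so Box r is false at e.
    At e: Dia r requires r at some successor in {b, c, d, f, g}.
      r holds at b, so Dia r is true at e.
Satisfying worlds: {a, b, c, e, f}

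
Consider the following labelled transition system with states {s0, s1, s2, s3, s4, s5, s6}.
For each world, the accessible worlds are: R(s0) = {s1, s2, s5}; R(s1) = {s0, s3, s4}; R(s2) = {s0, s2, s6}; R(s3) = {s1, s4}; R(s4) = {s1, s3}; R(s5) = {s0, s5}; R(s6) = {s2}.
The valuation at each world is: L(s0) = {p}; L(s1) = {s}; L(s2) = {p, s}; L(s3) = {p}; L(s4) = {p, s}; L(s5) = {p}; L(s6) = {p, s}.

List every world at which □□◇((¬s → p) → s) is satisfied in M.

Let φ = □□◇((¬s → p) → s). Evaluate φ at each world:
  s0 (successors {s1, s2, s5}): φ is false.
  s1 (successors {s0, s3, s4}): φ is false.
  s2 (successors {s0, s2, s6}): φ is false.
  s3 (successors {s1, s4}): φ is true.
  s4 (successors {s1, s3}): φ is true.
  s5 (successors {s0, s5}): φ is false.
  s6 (successors {s2}): φ is true.
For instance, at s4:
  At s4: □□◇((¬s → p) → s) requires □◇((¬s → p) → s) at every successor {s1, s3}.
      At s1: □◇((¬s → p) → s) requires ◇((¬s → p) → s) at every successor {s0, s3, s4}.
        At s0: ◇((¬s → p) → s) is true.
        At s3: ◇((¬s → p) → s) is true.
        At s4: ◇((¬s → p) → s) is true.
      So □◇((¬s → p) → s) is true at s1.
      At s3: □◇((¬s → p) → s) requires ◇((¬s → p) → s) at every successor {s1, s4}.
        At s1: ◇((¬s → p) → s) is true.
        At s4: ◇((¬s → p) → s) is true.
      So □◇((¬s → p) → s) is true at s3.
  So □□◇((¬s → p) → s) is true at s4.
Satisfying worlds: {s3, s4, s6}

s3, s4, s6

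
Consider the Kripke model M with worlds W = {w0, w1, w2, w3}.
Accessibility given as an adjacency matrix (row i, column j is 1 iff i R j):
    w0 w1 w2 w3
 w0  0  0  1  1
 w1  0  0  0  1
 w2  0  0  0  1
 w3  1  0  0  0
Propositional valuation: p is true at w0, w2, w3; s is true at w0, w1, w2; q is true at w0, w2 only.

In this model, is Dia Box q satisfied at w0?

Yes

At w0: Dia Box q requires Box q at some successor in {w2, w3}.
  Box q holds at w3, so Dia Box q is true at w0.
    At w3: Box q requires q at every successor {w0}.
      At w0: q is true.
    So Box q is true at w3.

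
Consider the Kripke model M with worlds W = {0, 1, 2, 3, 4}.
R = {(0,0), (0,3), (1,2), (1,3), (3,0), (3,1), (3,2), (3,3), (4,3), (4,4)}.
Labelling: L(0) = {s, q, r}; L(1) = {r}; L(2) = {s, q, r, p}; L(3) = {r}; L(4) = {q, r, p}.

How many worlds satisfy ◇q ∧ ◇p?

Let φ = ◇q ∧ ◇p. Evaluate φ at each world:
  0 (successors {0, 3}): φ is false.
  1 (successors {2, 3}): φ is true.
  2 (successors ∅): φ is false.
  3 (successors {0, 1, 2, 3}): φ is true.
  4 (successors {3, 4}): φ is true.
For instance, at 1:
  At 1: ◇q is true, ◇p is true, so ◇q ∧ ◇p is true.
    At 1: ◇q requires q at some successor in {2, 3}.
      q holds at 2, so ◇q is true at 1.
    At 1: ◇p requires p at some successor in {2, 3}.
      p holds at 2, so ◇p is true at 1.
Satisfying worlds: {1, 3, 4}

3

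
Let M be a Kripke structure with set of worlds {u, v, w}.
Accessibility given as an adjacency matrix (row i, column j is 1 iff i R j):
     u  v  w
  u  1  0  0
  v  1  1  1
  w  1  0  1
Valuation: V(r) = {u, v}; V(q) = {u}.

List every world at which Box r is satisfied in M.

Let φ = Box r. Evaluate φ at each world:
  u (successors {u}): φ is true.
  v (successors {u, v, w}): φ is false.
  w (successors {u, w}): φ is false.
For instance, at v:
  At v: Box r requires r at every successor {u, v, w}.
    r fails at w, so Box r is false at v.
Satisfying worlds: {u}

u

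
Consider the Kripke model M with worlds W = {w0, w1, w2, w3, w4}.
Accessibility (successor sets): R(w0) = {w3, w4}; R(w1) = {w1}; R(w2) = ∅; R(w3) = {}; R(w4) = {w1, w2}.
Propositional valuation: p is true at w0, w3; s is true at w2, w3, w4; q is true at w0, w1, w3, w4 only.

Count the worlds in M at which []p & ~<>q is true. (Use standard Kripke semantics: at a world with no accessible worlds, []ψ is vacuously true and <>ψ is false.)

2

Let φ = []p & ~<>q. Evaluate φ at each world:
  w0 (successors {w3, w4}): φ is false.
  w1 (successors {w1}): φ is false.
  w2 (successors ∅): φ is true.
  w3 (successors ∅): φ is true.
  w4 (successors {w1, w2}): φ is false.
For instance, at w0:
  At w0: []p is false, ~<>q is false, so []p & ~<>q is false.
    At w0: []p requires p at every successor {w3, w4}.
      p fails at w4, so []p is false at w0.
    At w0: <>q is true, so ~<>q is false.
      At w0: <>q requires q at some successor in {w3, w4}.
        q holds at w3, so <>q is true at w0.
Satisfying worlds: {w2, w3}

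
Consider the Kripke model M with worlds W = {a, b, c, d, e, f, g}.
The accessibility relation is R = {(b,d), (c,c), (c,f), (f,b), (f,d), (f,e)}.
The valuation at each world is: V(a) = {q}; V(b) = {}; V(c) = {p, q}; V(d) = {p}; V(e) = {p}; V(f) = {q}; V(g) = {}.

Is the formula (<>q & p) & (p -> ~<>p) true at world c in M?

No

At c: <>q & p is true, p -> ~<>p is false, so (<>q & p) & (p -> ~<>p) is false.
  At c: <>q is true, p is true, so <>q & p is true.
    At c: <>q requires q at some successor in {c, f}.
      q holds at c, so <>q is true at c.
  At c: p is true, ~<>p is false, so p -> ~<>p is false.
    At c: <>p is true, so ~<>p is false.
      At c: <>p requires p at some successor in {c, f}.
        p holds at c, so <>p is true at c.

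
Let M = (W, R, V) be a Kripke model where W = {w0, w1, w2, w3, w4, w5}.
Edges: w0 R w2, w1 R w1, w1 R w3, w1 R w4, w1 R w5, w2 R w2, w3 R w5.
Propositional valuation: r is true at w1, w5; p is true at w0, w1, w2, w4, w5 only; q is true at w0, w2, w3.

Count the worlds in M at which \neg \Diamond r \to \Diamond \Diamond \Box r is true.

2

Let φ = \neg \Diamond r \to \Diamond \Diamond \Box r. Evaluate φ at each world:
  w0 (successors {w2}): φ is false.
  w1 (successors {w1, w3, w4, w5}): φ is true.
  w2 (successors {w2}): φ is false.
  w3 (successors {w5}): φ is true.
  w4 (successors ∅): φ is false.
  w5 (successors ∅): φ is false.
For instance, at w0:
  At w0: \neg \Diamond r is true, \Diamond \Diamond \Box r is false, so \neg \Diamond r \to \Diamond \Diamond \Box r is false.
    At w0: \Diamond r is false, so \neg \Diamond r is true.
      At w0: \Diamond r requires r at some successor in {w2}.
        At w2: r is false.
      So \Diamond r is false at w0.
    At w0: \Diamond \Diamond \Box r requires \Diamond \Box r at some successor in {w2}.
      At w2: \Diamond \Box r is false.
    So \Diamond \Diamond \Box r is false at w0.
Satisfying worlds: {w1, w3}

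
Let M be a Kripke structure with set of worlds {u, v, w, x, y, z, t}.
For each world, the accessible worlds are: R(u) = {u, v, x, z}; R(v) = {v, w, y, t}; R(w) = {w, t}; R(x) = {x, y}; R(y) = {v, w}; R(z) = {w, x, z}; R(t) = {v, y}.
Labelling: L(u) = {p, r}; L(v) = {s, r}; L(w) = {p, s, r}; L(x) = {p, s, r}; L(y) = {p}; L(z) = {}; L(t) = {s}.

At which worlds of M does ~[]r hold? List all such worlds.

u, v, w, x, z, t

Let φ = ~[]r. Evaluate φ at each world:
  u (successors {u, v, x, z}): φ is true.
  v (successors {v, w, y, t}): φ is true.
  w (successors {w, t}): φ is true.
  x (successors {x, y}): φ is true.
  y (successors {v, w}): φ is false.
  z (successors {w, x, z}): φ is true.
  t (successors {v, y}): φ is true.
For instance, at z:
  At z: []r is false, so ~[]r is true.
    At z: []r requires r at every successor {w, x, z}.
      r fails at z, so []r is false at z.
Satisfying worlds: {u, v, w, x, z, t}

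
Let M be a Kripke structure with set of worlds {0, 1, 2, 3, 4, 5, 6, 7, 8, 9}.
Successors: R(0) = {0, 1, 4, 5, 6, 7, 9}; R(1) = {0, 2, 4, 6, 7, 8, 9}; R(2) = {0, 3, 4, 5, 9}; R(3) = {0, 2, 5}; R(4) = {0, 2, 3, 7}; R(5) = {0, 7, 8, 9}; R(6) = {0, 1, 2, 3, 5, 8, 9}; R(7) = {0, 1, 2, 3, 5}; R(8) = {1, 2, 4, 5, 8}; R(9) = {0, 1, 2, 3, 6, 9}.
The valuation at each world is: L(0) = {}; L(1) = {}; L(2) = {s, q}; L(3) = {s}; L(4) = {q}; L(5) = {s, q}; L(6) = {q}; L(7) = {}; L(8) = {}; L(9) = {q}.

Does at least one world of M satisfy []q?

No

Let φ = []q. Evaluate φ at each world:
  0 (successors {0, 1, 4, 5, 6, 7, 9}): φ is false.
  1 (successors {0, 2, 4, 6, 7, 8, 9}): φ is false.
  2 (successors {0, 3, 4, 5, 9}): φ is false.
  3 (successors {0, 2, 5}): φ is false.
  4 (successors {0, 2, 3, 7}): φ is false.
  5 (successors {0, 7, 8, 9}): φ is false.
  6 (successors {0, 1, 2, 3, 5, 8, 9}): φ is false.
  7 (successors {0, 1, 2, 3, 5}): φ is false.
  8 (successors {1, 2, 4, 5, 8}): φ is false.
  9 (successors {0, 1, 2, 3, 6, 9}): φ is false.
For instance, at 2:
  At 2: []q requires q at every successor {0, 3, 4, 5, 9}.
    q fails at 0, so []q is false at 2.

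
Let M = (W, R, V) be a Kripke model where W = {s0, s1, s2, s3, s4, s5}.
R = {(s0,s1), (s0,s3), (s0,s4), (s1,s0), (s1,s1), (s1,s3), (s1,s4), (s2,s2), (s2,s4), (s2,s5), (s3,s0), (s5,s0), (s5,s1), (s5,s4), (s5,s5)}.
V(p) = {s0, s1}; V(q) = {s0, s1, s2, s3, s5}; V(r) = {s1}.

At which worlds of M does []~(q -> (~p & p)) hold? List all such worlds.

s3, s4

Let φ = []~(q -> (~p & p)). Evaluate φ at each world:
  s0 (successors {s1, s3, s4}): φ is false.
  s1 (successors {s0, s1, s3, s4}): φ is false.
  s2 (successors {s2, s4, s5}): φ is false.
  s3 (successors {s0}): φ is true.
  s4 (successors ∅): φ is true.
  s5 (successors {s0, s1, s4, s5}): φ is false.
For instance, at s0:
  At s0: []~(q -> (~p & p)) requires ~(q -> (~p & p)) at every successor {s1, s3, s4}.
    ~(q -> (~p & p)) fails at s4, so []~(q -> (~p & p)) is false at s0.
Satisfying worlds: {s3, s4}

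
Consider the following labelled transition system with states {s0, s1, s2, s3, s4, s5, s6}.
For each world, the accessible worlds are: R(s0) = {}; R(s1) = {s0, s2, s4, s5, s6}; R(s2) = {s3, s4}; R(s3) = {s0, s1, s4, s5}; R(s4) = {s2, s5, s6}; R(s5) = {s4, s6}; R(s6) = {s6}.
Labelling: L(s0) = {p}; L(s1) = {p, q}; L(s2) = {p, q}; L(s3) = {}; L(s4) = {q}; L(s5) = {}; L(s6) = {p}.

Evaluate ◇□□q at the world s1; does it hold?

At s1: ◇□□q requires □□q at some successor in {s0, s2, s4, s5, s6}.
  □□q holds at s0, so ◇□□q is true at s1.
    At s0: no accessible worlds, so □□q holds vacuously.

Yes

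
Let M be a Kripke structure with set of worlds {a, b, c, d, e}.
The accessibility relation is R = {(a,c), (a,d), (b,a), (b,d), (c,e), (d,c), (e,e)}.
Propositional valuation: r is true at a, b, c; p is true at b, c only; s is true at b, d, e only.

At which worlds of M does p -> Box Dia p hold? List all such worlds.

Recall that Box ψ holds at a world iff ψ holds at every accessible world, and Dia ψ holds iff ψ holds at some accessible world.
Let φ = p -> Box Dia p. Evaluate φ at each world:
  a (successors {c, d}): φ is true.
  b (successors {a, d}): φ is true.
  c (successors {e}): φ is false.
  d (successors {c}): φ is true.
  e (successors {e}): φ is true.
For instance, at e:
  At e: p is false, Box Dia p is false, so p -> Box Dia p is true.
    At e: Box Dia p requires Dia p at every successor {e}.
      Dia p fails at e, so Box Dia p is false at e.
Satisfying worlds: {a, b, d, e}

a, b, d, e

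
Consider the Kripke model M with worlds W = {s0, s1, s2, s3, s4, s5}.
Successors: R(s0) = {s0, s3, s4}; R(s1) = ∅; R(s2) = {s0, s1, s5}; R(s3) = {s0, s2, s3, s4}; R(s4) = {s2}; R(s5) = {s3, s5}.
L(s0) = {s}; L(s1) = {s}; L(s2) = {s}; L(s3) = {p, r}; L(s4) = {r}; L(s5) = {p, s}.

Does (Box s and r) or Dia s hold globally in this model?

Let φ = (Box s and r) or Dia s. Evaluate φ at each world:
  s0 (successors {s0, s3, s4}): φ is true.
  s1 (successors ∅): φ is false.
  s2 (successors {s0, s1, s5}): φ is true.
  s3 (successors {s0, s2, s3, s4}): φ is true.
  s4 (successors {s2}): φ is true.
  s5 (successors {s3, s5}): φ is true.
Detail at s1 (counterexample):
  At s1: Box s and r is false, Dia s is false, so (Box s and r) or Dia s is false.
    At s1: Box s is true, r is false, so Box s and r is false.
      At s1: no accessible worlds, so Box s holds vacuously.
    At s1: no accessible worlds, so Dia s is false.

No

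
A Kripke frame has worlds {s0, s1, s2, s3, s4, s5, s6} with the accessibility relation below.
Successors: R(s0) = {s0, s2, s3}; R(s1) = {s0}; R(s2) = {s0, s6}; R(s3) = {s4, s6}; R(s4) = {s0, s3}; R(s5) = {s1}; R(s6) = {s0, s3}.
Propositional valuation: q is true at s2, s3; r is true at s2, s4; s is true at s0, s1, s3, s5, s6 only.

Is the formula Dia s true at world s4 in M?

At s4: Dia s requires s at some successor in {s0, s3}.
  s holds at s0, so Dia s is true at s4.

Yes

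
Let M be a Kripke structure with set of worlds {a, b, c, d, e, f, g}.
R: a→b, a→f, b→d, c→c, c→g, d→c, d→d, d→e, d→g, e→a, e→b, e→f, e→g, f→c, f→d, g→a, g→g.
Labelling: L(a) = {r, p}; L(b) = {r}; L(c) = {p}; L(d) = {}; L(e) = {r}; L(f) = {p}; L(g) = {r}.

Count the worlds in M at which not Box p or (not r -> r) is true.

7

Let φ = not Box p or (not r -> r). Evaluate φ at each world:
  a (successors {b, f}): φ is true.
  b (successors {d}): φ is true.
  c (successors {c, g}): φ is true.
  d (successors {c, d, e, g}): φ is true.
  e (successors {a, b, f, g}): φ is true.
  f (successors {c, d}): φ is true.
  g (successors {a, g}): φ is true.
For instance, at c:
  At c: not Box p is true, not r -> r is false, so not Box p or (not r -> r) is true.
    At c: Box p is false, so not Box p is true.
      At c: Box p requires p at every successor {c, g}.
        p fails at g, so Box p is false at c.
Satisfying worlds: {a, b, c, d, e, f, g}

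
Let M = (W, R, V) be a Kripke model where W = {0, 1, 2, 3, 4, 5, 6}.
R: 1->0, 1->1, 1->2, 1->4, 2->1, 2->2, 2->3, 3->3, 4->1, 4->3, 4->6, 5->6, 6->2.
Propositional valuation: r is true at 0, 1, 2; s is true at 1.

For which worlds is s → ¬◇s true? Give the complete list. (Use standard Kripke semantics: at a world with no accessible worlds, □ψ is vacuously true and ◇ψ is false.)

Let φ = s → ¬◇s. Evaluate φ at each world:
  0 (successors ∅): φ is true.
  1 (successors {0, 1, 2, 4}): φ is false.
  2 (successors {1, 2, 3}): φ is true.
  3 (successors {3}): φ is true.
  4 (successors {1, 3, 6}): φ is true.
  5 (successors {6}): φ is true.
  6 (successors {2}): φ is true.
For instance, at 2:
  At 2: s is false, ¬◇s is false, so s → ¬◇s is true.
    At 2: ◇s is true, so ¬◇s is false.
      At 2: ◇s requires s at some successor in {1, 2, 3}.
        s holds at 1, so ◇s is true at 2.
Satisfying worlds: {0, 2, 3, 4, 5, 6}

0, 2, 3, 4, 5, 6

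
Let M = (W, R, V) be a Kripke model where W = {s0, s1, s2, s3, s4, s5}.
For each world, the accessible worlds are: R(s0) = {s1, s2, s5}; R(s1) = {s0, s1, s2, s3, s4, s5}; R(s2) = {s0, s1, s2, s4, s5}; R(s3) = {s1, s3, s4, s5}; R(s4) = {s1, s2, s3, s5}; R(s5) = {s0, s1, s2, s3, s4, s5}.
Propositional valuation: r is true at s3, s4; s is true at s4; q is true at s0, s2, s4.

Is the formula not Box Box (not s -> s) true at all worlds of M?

Yes

Let φ = not Box Box (not s -> s). Evaluate φ at each world:
  s0 (successors {s1, s2, s5}): φ is true.
  s1 (successors {s0, s1, s2, s3, s4, s5}): φ is true.
  s2 (successors {s0, s1, s2, s4, s5}): φ is true.
  s3 (successors {s1, s3, s4, s5}): φ is true.
  s4 (successors {s1, s2, s3, s5}): φ is true.
  s5 (successors {s0, s1, s2, s3, s4, s5}): φ is true.
For instance, at s0:
  At s0: Box Box (not s -> s) is false, so not Box Box (not s -> s) is true.
    At s0: Box Box (not s -> s) requires Box (not s -> s) at every successor {s1, s2, s5}.
      Box (not s -> s) fails at s1, so Box Box (not s -> s) is false at s0.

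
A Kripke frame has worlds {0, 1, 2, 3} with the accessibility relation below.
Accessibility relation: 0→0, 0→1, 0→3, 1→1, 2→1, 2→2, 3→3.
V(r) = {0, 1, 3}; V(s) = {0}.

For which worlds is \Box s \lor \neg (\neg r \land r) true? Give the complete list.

0, 1, 2, 3

Recall that \Box ψ holds at a world iff ψ holds at every accessible world, and \Diamond ψ holds iff ψ holds at some accessible world.
Let φ = \Box s \lor \neg (\neg r \land r). Evaluate φ at each world:
  0 (successors {0, 1, 3}): φ is true.
  1 (successors {1}): φ is true.
  2 (successors {1, 2}): φ is true.
  3 (successors {3}): φ is true.
For instance, at 1:
  At 1: \Box s is false, \neg (\neg r \land r) is true, so \Box s \lor \neg (\neg r \land r) is true.
    At 1: \Box s requires s at every successor {1}.
      s fails at 1, so \Box s is false at 1.
Satisfying worlds: {0, 1, 2, 3}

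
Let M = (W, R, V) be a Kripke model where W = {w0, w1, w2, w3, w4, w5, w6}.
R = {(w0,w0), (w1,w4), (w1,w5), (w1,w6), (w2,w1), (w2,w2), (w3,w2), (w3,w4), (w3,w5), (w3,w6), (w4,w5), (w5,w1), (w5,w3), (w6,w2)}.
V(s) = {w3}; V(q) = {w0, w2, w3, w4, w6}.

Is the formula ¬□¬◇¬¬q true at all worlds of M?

Yes

Let φ = ¬□¬◇¬¬q. Evaluate φ at each world:
  w0 (successors {w0}): φ is true.
  w1 (successors {w4, w5, w6}): φ is true.
  w2 (successors {w1, w2}): φ is true.
  w3 (successors {w2, w4, w5, w6}): φ is true.
  w4 (successors {w5}): φ is true.
  w5 (successors {w1, w3}): φ is true.
  w6 (successors {w2}): φ is true.
For instance, at w2:
  At w2: □¬◇¬¬q is false, so ¬□¬◇¬¬q is true.
    At w2: □¬◇¬¬q requires ¬◇¬¬q at every successor {w1, w2}.
      ¬◇¬¬q fails at w1, so □¬◇¬¬q is false at w2.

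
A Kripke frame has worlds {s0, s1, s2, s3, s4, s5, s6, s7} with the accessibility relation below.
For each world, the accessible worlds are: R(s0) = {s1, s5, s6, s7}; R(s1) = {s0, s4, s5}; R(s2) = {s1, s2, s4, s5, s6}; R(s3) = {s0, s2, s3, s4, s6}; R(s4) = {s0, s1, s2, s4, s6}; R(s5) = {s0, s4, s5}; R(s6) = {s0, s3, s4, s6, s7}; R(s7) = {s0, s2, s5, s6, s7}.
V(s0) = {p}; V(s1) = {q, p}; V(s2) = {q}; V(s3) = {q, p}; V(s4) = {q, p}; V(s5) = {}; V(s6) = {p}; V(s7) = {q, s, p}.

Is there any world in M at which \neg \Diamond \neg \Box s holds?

Let φ = \neg \Diamond \neg \Box s. Evaluate φ at each world:
  s0 (successors {s1, s5, s6, s7}): φ is false.
  s1 (successors {s0, s4, s5}): φ is false.
  s2 (successors {s1, s2, s4, s5, s6}): φ is false.
  s3 (successors {s0, s2, s3, s4, s6}): φ is false.
  s4 (successors {s0, s1, s2, s4, s6}): φ is false.
  s5 (successors {s0, s4, s5}): φ is false.
  s6 (successors {s0, s3, s4, s6, s7}): φ is false.
  s7 (successors {s0, s2, s5, s6, s7}): φ is false.
For instance, at s6:
  At s6: \Diamond \neg \Box s is true, so \neg \Diamond \neg \Box s is false.
    At s6: \Diamond \neg \Box s requires \neg \Box s at some successor in {s0, s3, s4, s6, s7}.
      \neg \Box s holds at s0, so \Diamond \neg \Box s is true at s6.

No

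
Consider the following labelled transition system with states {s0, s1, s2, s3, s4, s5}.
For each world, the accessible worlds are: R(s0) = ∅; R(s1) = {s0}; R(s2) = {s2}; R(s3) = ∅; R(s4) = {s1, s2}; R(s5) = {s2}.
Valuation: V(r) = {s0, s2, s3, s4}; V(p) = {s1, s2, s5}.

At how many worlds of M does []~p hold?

Recall that []ψ holds at a world iff ψ holds at every accessible world, and <>ψ holds iff ψ holds at some accessible world.
Let φ = []~p. Evaluate φ at each world:
  s0 (successors ∅): φ is true.
  s1 (successors {s0}): φ is true.
  s2 (successors {s2}): φ is false.
  s3 (successors ∅): φ is true.
  s4 (successors {s1, s2}): φ is false.
  s5 (successors {s2}): φ is false.
For instance, at s1:
  At s1: []~p requires ~p at every successor {s0}.
    At s0: ~p is true.
  So []~p is true at s1.
Satisfying worlds: {s0, s1, s3}

3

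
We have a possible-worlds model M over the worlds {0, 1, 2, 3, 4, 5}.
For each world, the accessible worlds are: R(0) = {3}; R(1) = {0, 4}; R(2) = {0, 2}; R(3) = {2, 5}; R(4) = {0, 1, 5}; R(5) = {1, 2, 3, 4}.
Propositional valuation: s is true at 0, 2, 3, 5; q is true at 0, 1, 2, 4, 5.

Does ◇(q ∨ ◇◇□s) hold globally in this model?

Yes

Let φ = ◇(q ∨ ◇◇□s). Evaluate φ at each world:
  0 (successors {3}): φ is true.
  1 (successors {0, 4}): φ is true.
  2 (successors {0, 2}): φ is true.
  3 (successors {2, 5}): φ is true.
  4 (successors {0, 1, 5}): φ is true.
  5 (successors {1, 2, 3, 4}): φ is true.
For instance, at 4:
  At 4: ◇(q ∨ ◇◇□s) requires q ∨ ◇◇□s at some successor in {0, 1, 5}.
    q ∨ ◇◇□s holds at 0, so ◇(q ∨ ◇◇□s) is true at 4.
      At 0: q is true, ◇◇□s is true, so q ∨ ◇◇□s is true.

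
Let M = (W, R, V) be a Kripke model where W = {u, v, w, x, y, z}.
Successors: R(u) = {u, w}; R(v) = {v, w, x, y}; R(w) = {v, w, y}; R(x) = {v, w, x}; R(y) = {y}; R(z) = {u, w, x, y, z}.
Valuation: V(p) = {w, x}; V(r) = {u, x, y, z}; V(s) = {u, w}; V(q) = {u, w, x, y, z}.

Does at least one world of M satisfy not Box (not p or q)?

No

Recall that Box ψ holds at a world iff ψ holds at every accessible world, and Dia ψ holds iff ψ holds at some accessible world.
Let φ = not Box (not p or q). Evaluate φ at each world:
  u (successors {u, w}): φ is false.
  v (successors {v, w, x, y}): φ is false.
  w (successors {v, w, y}): φ is false.
  x (successors {v, w, x}): φ is false.
  y (successors {y}): φ is false.
  z (successors {u, w, x, y, z}): φ is false.
For instance, at v:
  At v: Box (not p or q) is true, so not Box (not p or q) is false.
    At v: Box (not p or q) requires not p or q at every successor {v, w, x, y}.
      At v: not p or q is true.
      At w: not p or q is true.
      At x: not p or q is true.
      At y: not p or q is true.
    So Box (not p or q) is true at v.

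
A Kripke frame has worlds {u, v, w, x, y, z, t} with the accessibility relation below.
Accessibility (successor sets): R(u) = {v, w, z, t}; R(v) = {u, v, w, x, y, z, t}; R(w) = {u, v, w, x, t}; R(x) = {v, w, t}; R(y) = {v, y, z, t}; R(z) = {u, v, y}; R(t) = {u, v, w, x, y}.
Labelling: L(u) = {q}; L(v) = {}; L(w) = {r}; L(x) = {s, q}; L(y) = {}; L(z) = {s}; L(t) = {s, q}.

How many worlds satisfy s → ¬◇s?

Let φ = s → ¬◇s. Evaluate φ at each world:
  u (successors {v, w, z, t}): φ is true.
  v (successors {u, v, w, x, y, z, t}): φ is true.
  w (successors {u, v, w, x, t}): φ is true.
  x (successors {v, w, t}): φ is false.
  y (successors {v, y, z, t}): φ is true.
  z (successors {u, v, y}): φ is true.
  t (successors {u, v, w, x, y}): φ is false.
For instance, at u:
  At u: s is false, ¬◇s is false, so s → ¬◇s is true.
    At u: ◇s is true, so ¬◇s is false.
      At u: ◇s requires s at some successor in {v, w, z, t}.
        s holds at z, so ◇s is true at u.
Satisfying worlds: {u, v, w, y, z}

5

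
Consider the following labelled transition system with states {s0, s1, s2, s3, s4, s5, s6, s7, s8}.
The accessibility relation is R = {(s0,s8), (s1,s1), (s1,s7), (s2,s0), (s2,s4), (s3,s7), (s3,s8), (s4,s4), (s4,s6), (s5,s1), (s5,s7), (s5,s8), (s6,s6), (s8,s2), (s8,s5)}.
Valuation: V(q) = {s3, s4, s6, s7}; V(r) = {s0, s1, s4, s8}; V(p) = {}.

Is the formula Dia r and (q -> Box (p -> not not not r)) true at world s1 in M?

Yes

Recall that Box ψ holds at a world iff ψ holds at every accessible world, and Dia ψ holds iff ψ holds at some accessible world.
At s1: Dia r is true, q -> Box (p -> not not not r) is true, so Dia r and (q -> Box (p -> not not not r)) is true.
  At s1: Dia r requires r at some successor in {s1, s7}.
    r holds at s1, so Dia r is true at s1.
  At s1: q is false, Box (p -> not not not r) is true, so q -> Box (p -> not not not r) is true.
    At s1: Box (p -> not not not r) requires p -> not not not r at every successor {s1, s7}.
      At s1: p -> not not not r is true.
      At s7: p -> not not not r is true.
    So Box (p -> not not not r) is true at s1.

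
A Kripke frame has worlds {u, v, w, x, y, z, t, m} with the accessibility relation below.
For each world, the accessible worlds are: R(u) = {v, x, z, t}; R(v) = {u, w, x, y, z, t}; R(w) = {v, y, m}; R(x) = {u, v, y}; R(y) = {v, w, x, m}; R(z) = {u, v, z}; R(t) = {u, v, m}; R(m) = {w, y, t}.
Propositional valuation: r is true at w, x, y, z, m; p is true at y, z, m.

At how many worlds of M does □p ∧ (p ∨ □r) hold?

Let φ = □p ∧ (p ∨ □r). Evaluate φ at each world:
  u (successors {v, x, z, t}): φ is false.
  v (successors {u, w, x, y, z, t}): φ is false.
  w (successors {v, y, m}): φ is false.
  x (successors {u, v, y}): φ is false.
  y (successors {v, w, x, m}): φ is false.
  z (successors {u, v, z}): φ is false.
  t (successors {u, v, m}): φ is false.
  m (successors {w, y, t}): φ is false.
For instance, at y:
  At y: □p is false, p ∨ □r is true, so □p ∧ (p ∨ □r) is false.
    At y: □p requires p at every successor {v, w, x, m}.
      p fails at v, so □p is false at y.
    At y: p is true, □r is false, so p ∨ □r is true.
      At y: □r requires r at every successor {v, w, x, m}.
        r fails at v, so □r is false at y.
Satisfying worlds: none.

0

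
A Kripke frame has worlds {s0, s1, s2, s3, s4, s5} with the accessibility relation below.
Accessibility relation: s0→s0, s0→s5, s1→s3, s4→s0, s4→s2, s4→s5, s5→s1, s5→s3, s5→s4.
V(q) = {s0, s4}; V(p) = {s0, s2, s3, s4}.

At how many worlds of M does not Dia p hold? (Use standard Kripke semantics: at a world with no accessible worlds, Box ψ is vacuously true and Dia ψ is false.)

2

Let φ = not Dia p. Evaluate φ at each world:
  s0 (successors {s0, s5}): φ is false.
  s1 (successors {s3}): φ is false.
  s2 (successors ∅): φ is true.
  s3 (successors ∅): φ is true.
  s4 (successors {s0, s2, s5}): φ is false.
  s5 (successors {s1, s3, s4}): φ is false.
For instance, at s0:
  At s0: Dia p is true, so not Dia p is false.
    At s0: Dia p requires p at some successor in {s0, s5}.
      p holds at s0, so Dia p is true at s0.
Satisfying worlds: {s2, s3}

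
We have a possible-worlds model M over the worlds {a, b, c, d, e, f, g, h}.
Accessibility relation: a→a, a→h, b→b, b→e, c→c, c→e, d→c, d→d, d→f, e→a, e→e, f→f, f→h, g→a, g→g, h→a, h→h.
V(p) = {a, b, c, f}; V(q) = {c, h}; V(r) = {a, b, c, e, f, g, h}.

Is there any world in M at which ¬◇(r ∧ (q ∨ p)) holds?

Let φ = ¬◇(r ∧ (q ∨ p)). Evaluate φ at each world:
  a (successors {a, h}): φ is false.
  b (successors {b, e}): φ is false.
  c (successors {c, e}): φ is false.
  d (successors {c, d, f}): φ is false.
  e (successors {a, e}): φ is false.
  f (successors {f, h}): φ is false.
  g (successors {a, g}): φ is false.
  h (successors {a, h}): φ is false.
For instance, at e:
  At e: ◇(r ∧ (q ∨ p)) is true, so ¬◇(r ∧ (q ∨ p)) is false.
    At e: ◇(r ∧ (q ∨ p)) requires r ∧ (q ∨ p) at some successor in {a, e}.
      r ∧ (q ∨ p) holds at a, so ◇(r ∧ (q ∨ p)) is true at e.

No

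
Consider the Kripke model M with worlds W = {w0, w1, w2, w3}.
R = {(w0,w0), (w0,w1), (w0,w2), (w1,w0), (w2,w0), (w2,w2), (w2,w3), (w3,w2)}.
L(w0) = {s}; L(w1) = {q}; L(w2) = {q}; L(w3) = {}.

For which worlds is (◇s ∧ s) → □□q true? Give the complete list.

Recall that □ψ holds at a world iff ψ holds at every accessible world, and ◇ψ holds iff ψ holds at some accessible world.
Let φ = (◇s ∧ s) → □□q. Evaluate φ at each world:
  w0 (successors {w0, w1, w2}): φ is false.
  w1 (successors {w0}): φ is true.
  w2 (successors {w0, w2, w3}): φ is true.
  w3 (successors {w2}): φ is true.
For instance, at w1:
  At w1: ◇s ∧ s is false, □□q is false, so (◇s ∧ s) → □□q is true.
    At w1: ◇s is true, s is false, so ◇s ∧ s is false.
      At w1: ◇s requires s at some successor in {w0}.
        s holds at w0, so ◇s is true at w1.
    At w1: □□q requires □q at every successor {w0}.
      □q fails at w0, so □□q is false at w1.
Satisfying worlds: {w1, w2, w3}

w1, w2, w3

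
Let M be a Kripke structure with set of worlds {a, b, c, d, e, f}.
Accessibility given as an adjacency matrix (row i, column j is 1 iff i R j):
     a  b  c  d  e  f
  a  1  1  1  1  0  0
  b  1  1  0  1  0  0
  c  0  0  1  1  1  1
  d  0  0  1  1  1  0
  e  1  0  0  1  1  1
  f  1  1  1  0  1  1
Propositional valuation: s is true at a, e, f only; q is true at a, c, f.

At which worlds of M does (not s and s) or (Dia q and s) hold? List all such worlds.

Recall that Dia ψ holds at a world iff ψ holds at some accessible world.
Let φ = (not s and s) or (Dia q and s). Evaluate φ at each world:
  a (successors {a, b, c, d}): φ is true.
  b (successors {a, b, d}): φ is false.
  c (successors {c, d, e, f}): φ is false.
  d (successors {c, d, e}): φ is false.
  e (successors {a, d, e, f}): φ is true.
  f (successors {a, b, c, e, f}): φ is true.
For instance, at d:
  At d: not s and s is false, Dia q and s is false, so (not s and s) or (Dia q and s) is false.
    At d: Dia q is true, s is false, so Dia q and s is false.
      At d: Dia q requires q at some successor in {c, d, e}.
        q holds at c, so Dia q is true at d.
Satisfying worlds: {a, e, f}

a, e, f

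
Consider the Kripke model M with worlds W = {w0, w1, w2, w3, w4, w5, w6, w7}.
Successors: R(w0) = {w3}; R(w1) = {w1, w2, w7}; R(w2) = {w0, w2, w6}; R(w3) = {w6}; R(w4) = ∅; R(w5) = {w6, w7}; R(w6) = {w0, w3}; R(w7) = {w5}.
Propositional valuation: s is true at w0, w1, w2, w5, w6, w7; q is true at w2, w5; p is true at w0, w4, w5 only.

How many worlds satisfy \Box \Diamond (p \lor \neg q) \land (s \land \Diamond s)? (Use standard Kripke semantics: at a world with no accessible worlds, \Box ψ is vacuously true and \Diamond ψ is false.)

Recall that \Box ψ holds at a world iff ψ holds at every accessible world, and \Diamond ψ holds iff ψ holds at some accessible world.
Let φ = \Box \Diamond (p \lor \neg q) \land (s \land \Diamond s). Evaluate φ at each world:
  w0 (successors {w3}): φ is false.
  w1 (successors {w1, w2, w7}): φ is true.
  w2 (successors {w0, w2, w6}): φ is true.
  w3 (successors {w6}): φ is false.
  w4 (successors ∅): φ is false.
  w5 (successors {w6, w7}): φ is true.
  w6 (successors {w0, w3}): φ is true.
  w7 (successors {w5}): φ is true.
For instance, at w2:
  At w2: \Box \Diamond (p \lor \neg q) is true, s \land \Diamond s is true, so \Box \Diamond (p \lor \neg q) \land (s \land \Diamond s) is true.
    At w2: \Box \Diamond (p \lor \neg q) requires \Diamond (p \lor \neg q) at every successor {w0, w2, w6}.
      At w0: \Diamond (p \lor \neg q) is true.
      At w2: \Diamond (p \lor \neg q) is true.
      At w6: \Diamond (p \lor \neg q) is true.
    So \Box \Diamond (p \lor \neg q) is true at w2.
    At w2: s is true, \Diamond s is true, so s \land \Diamond s is true.
      At w2: \Diamond s requires s at some successor in {w0, w2, w6}.
        s holds at w0, so \Diamond s is true at w2.
Satisfying worlds: {w1, w2, w5, w6, w7}

5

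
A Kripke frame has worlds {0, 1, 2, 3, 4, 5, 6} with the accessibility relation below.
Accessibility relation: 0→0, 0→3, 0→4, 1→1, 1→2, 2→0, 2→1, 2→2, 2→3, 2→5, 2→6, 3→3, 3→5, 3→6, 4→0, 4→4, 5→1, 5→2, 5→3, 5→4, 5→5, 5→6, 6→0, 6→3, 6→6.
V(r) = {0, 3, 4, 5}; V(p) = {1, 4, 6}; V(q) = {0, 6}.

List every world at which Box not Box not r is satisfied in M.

Recall that Box ψ holds at a world iff ψ holds at every accessible world, and Dia ψ holds iff ψ holds at some accessible world.
Let φ = Box not Box not r. Evaluate φ at each world:
  0 (successors {0, 3, 4}): φ is true.
  1 (successors {1, 2}): φ is false.
  2 (successors {0, 1, 2, 3, 5, 6}): φ is false.
  3 (successors {3, 5, 6}): φ is true.
  4 (successors {0, 4}): φ is true.
  5 (successors {1, 2, 3, 4, 5, 6}): φ is false.
  6 (successors {0, 3, 6}): φ is true.
For instance, at 0:
  At 0: Box not Box not r requires not Box not r at every successor {0, 3, 4}.
      At 0: Box not r is false, so not Box not r is true.
      At 3: Box not r is false, so not Box not r is true.
      At 4: Box not r is false, so not Box not r is true.
  So Box not Box not r is true at 0.
Satisfying worlds: {0, 3, 4, 6}

0, 3, 4, 6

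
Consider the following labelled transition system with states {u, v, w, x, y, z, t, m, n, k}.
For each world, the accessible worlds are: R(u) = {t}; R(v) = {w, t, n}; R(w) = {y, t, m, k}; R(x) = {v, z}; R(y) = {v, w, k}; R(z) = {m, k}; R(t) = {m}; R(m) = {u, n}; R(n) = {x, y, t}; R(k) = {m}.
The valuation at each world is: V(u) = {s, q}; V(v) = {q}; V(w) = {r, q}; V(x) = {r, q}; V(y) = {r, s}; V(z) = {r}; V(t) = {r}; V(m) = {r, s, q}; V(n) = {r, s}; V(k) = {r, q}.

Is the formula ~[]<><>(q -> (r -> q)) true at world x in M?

No

At x: []<><>(q -> (r -> q)) is true, so ~[]<><>(q -> (r -> q)) is false.
  At x: []<><>(q -> (r -> q)) requires <><>(q -> (r -> q)) at every successor {v, z}.
      At v: <><>(q -> (r -> q)) requires <>(q -> (r -> q)) at some successor in {w, t, n}.
        <>(q -> (r -> q)) holds at w, so <><>(q -> (r -> q)) is true at v.
      At z: <><>(q -> (r -> q)) requires <>(q -> (r -> q)) at some successor in {m, k}.
        <>(q -> (r -> q)) holds at m, so <><>(q -> (r -> q)) is true at z.
  So []<><>(q -> (r -> q)) is true at x.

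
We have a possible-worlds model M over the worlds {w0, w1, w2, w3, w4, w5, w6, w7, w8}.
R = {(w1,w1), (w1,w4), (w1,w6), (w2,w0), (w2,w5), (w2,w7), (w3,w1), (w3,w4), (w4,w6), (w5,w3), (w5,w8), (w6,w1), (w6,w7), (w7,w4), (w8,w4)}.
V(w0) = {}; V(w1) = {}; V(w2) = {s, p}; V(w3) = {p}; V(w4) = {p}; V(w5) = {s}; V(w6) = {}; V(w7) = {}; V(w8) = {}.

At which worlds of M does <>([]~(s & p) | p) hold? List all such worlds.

Recall that []ψ holds at a world iff ψ holds at every accessible world, and <>ψ holds iff ψ holds at some accessible world.
Let φ = <>([]~(s & p) | p). Evaluate φ at each world:
  w0 (successors ∅): φ is false.
  w1 (successors {w1, w4, w6}): φ is true.
  w2 (successors {w0, w5, w7}): φ is true.
  w3 (successors {w1, w4}): φ is true.
  w4 (successors {w6}): φ is true.
  w5 (successors {w3, w8}): φ is true.
  w6 (successors {w1, w7}): φ is true.
  w7 (successors {w4}): φ is true.
  w8 (successors {w4}): φ is true.
For instance, at w5:
  At w5: <>([]~(s & p) | p) requires []~(s & p) | p at some successor in {w3, w8}.
    []~(s & p) | p holds at w3, so <>([]~(s & p) | p) is true at w5.
      At w3: []~(s & p) is true, p is true, so []~(s & p) | p is true.
Satisfying worlds: {w1, w2, w3, w4, w5, w6, w7, w8}

w1, w2, w3, w4, w5, w6, w7, w8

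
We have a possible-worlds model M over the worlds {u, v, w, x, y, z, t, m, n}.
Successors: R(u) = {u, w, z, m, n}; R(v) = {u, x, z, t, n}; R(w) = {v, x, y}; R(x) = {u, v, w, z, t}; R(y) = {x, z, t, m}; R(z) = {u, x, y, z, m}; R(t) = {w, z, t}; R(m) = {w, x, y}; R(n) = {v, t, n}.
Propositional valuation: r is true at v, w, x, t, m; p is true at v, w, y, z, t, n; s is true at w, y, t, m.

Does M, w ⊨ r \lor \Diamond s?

Yes

Recall that \Diamond ψ holds at a world iff ψ holds at some accessible world.
At w: r is true, \Diamond s is true, so r \lor \Diamond s is true.
  At w: \Diamond s requires s at some successor in {v, x, y}.
    s holds at y, so \Diamond s is true at w.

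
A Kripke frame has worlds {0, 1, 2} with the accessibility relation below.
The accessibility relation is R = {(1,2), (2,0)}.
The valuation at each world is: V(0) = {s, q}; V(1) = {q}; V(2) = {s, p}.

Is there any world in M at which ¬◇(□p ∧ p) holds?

Yes

Let φ = ¬◇(□p ∧ p). Evaluate φ at each world:
  0 (successors ∅): φ is true.
  1 (successors {2}): φ is true.
  2 (successors {0}): φ is true.
Detail at 0 (witness):
  At 0: ◇(□p ∧ p) is false, so ¬◇(□p ∧ p) is true.
    At 0: no accessible worlds, so ◇(□p ∧ p) is false.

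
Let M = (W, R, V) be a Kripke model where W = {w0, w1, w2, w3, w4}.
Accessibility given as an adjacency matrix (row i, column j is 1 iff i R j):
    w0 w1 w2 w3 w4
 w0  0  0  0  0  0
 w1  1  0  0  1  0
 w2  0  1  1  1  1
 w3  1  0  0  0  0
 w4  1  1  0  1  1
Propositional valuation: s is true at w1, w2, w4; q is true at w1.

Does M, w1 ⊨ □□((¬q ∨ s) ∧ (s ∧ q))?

No

Recall that □ψ holds at a world iff ψ holds at every accessible world, and ◇ψ holds iff ψ holds at some accessible world.
At w1: □□((¬q ∨ s) ∧ (s ∧ q)) requires □((¬q ∨ s) ∧ (s ∧ q)) at every successor {w0, w3}.
  □((¬q ∨ s) ∧ (s ∧ q)) fails at w3, so □□((¬q ∨ s) ∧ (s ∧ q)) is false at w1.
    At w3: □((¬q ∨ s) ∧ (s ∧ q)) requires (¬q ∨ s) ∧ (s ∧ q) at every successor {w0}.
      (¬q ∨ s) ∧ (s ∧ q) fails at w0, so □((¬q ∨ s) ∧ (s ∧ q)) is false at w3.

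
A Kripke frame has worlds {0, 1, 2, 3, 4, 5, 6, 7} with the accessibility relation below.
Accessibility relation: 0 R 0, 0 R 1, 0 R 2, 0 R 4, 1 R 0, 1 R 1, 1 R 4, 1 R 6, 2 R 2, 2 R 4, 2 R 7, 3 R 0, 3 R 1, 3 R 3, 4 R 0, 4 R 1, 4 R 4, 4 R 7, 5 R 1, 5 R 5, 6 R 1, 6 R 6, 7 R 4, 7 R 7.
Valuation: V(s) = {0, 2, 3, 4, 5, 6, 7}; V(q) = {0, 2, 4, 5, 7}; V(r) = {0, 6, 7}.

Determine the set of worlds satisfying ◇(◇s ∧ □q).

0, 2, 4, 7

Let φ = ◇(◇s ∧ □q). Evaluate φ at each world:
  0 (successors {0, 1, 2, 4}): φ is true.
  1 (successors {0, 1, 4, 6}): φ is false.
  2 (successors {2, 4, 7}): φ is true.
  3 (successors {0, 1, 3}): φ is false.
  4 (successors {0, 1, 4, 7}): φ is true.
  5 (successors {1, 5}): φ is false.
  6 (successors {1, 6}): φ is false.
  7 (successors {4, 7}): φ is true.
For instance, at 0:
  At 0: ◇(◇s ∧ □q) requires ◇s ∧ □q at some successor in {0, 1, 2, 4}.
    ◇s ∧ □q holds at 2, so ◇(◇s ∧ □q) is true at 0.
      At 2: ◇s is true, □q is true, so ◇s ∧ □q is true.
Satisfying worlds: {0, 2, 4, 7}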